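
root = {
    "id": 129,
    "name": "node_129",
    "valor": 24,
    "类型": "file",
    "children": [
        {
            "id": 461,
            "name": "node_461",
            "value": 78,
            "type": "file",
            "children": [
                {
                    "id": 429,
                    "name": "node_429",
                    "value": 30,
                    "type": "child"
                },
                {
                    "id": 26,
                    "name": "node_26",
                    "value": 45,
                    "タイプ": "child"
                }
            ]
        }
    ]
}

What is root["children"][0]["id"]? 461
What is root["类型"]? "file"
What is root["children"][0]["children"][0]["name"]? "node_429"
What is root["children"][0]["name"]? "node_461"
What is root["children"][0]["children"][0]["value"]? 30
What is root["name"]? "node_129"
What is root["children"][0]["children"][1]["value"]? 45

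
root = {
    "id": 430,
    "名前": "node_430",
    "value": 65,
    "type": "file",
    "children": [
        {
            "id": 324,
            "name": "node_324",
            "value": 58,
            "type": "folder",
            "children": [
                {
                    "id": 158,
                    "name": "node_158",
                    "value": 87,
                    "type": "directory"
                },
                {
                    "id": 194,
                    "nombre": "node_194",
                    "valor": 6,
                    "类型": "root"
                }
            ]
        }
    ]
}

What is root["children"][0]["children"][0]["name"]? "node_158"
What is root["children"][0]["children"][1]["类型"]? "root"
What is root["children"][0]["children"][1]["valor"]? 6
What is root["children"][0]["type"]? "folder"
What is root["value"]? 65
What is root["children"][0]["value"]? 58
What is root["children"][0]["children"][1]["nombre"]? "node_194"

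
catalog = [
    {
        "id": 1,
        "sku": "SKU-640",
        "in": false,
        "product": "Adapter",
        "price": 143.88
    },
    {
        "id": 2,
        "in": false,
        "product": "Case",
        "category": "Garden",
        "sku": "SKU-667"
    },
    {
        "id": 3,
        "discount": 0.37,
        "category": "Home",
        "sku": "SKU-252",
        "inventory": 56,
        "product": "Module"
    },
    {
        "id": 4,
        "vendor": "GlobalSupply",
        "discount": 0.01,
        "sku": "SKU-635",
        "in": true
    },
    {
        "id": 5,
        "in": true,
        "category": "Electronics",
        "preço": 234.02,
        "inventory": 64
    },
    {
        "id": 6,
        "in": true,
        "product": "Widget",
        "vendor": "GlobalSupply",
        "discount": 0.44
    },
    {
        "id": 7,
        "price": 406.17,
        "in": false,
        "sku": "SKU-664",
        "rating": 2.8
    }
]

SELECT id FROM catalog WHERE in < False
[]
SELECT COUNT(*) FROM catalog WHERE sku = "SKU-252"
1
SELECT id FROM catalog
[1, 2, 3, 4, 5, 6, 7]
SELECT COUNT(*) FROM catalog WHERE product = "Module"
1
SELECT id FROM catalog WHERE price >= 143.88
[1, 7]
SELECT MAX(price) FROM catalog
406.17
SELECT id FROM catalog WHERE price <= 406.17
[1, 7]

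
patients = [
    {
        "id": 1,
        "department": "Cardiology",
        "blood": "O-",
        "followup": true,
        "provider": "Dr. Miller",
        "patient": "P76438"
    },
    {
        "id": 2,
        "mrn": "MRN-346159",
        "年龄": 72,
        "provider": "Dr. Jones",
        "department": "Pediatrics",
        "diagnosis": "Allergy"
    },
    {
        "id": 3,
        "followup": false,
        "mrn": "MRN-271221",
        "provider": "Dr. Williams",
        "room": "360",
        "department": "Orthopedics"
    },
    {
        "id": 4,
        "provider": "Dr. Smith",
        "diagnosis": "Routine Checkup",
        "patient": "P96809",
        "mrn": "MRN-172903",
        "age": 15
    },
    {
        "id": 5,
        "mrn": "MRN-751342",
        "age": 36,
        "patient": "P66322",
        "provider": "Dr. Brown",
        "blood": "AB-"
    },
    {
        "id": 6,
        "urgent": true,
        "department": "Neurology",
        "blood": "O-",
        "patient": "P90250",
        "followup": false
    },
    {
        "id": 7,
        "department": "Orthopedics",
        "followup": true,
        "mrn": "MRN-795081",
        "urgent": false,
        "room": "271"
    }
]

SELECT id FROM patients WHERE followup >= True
[1, 7]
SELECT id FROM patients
[1, 2, 3, 4, 5, 6, 7]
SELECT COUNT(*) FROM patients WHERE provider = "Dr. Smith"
1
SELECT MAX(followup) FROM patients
True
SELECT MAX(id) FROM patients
7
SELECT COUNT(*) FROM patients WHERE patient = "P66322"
1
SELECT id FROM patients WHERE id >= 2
[2, 3, 4, 5, 6, 7]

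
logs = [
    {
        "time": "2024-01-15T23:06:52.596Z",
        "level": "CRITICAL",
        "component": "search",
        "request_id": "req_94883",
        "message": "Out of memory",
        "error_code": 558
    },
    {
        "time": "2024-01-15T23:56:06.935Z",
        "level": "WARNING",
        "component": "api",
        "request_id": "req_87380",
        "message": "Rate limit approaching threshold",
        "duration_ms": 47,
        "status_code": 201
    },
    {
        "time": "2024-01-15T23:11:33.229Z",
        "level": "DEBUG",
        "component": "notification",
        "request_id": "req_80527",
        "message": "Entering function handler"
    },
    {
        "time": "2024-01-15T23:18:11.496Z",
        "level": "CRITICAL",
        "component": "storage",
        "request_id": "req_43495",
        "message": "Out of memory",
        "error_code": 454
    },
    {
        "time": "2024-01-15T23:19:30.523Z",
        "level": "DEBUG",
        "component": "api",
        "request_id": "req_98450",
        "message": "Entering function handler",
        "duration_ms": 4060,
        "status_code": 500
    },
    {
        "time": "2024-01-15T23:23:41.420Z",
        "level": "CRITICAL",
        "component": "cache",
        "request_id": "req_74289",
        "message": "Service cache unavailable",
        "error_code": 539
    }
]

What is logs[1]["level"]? "WARNING"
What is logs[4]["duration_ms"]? 4060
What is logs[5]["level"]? "CRITICAL"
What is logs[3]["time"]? "2024-01-15T23:18:11.496Z"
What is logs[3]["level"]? "CRITICAL"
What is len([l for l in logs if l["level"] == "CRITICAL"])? 3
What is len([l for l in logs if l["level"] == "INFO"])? 0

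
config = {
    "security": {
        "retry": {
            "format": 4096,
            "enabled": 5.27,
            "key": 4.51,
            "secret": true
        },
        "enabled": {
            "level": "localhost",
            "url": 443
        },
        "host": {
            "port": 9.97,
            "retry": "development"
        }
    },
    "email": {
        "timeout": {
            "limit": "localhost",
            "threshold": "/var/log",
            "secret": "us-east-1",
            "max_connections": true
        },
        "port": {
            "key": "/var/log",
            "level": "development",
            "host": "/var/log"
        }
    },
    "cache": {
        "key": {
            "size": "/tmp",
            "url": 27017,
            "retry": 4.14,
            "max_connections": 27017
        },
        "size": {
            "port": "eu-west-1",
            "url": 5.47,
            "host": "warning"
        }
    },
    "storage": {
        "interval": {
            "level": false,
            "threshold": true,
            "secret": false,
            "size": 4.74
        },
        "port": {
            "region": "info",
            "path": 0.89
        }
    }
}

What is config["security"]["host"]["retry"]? "development"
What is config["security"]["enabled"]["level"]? "localhost"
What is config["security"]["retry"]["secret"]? True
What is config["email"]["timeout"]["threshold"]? "/var/log"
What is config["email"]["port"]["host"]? "/var/log"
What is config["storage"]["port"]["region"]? "info"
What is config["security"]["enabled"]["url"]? 443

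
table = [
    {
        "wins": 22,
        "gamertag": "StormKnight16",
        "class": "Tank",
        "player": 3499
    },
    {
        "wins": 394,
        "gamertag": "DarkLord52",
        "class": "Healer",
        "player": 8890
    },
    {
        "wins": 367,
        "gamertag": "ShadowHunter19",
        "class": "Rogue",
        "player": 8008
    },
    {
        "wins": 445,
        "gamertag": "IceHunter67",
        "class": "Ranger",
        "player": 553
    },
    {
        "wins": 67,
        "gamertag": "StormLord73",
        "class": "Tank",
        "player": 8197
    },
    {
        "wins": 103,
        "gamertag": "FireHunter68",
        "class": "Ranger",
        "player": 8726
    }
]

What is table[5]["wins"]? 103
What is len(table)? 6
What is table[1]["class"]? "Healer"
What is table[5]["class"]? "Ranger"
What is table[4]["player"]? 8197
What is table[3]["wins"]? 445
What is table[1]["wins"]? 394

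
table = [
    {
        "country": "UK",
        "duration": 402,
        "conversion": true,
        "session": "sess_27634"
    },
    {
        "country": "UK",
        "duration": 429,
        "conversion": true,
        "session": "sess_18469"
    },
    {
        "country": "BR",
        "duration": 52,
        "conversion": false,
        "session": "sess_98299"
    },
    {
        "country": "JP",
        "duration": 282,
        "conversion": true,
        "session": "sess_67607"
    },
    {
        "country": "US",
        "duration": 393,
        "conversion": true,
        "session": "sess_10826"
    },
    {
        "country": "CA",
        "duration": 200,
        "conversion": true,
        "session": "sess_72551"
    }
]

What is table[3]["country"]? "JP"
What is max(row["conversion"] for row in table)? True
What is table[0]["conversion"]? True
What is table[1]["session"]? "sess_18469"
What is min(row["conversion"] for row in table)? False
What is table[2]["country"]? "BR"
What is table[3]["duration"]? 282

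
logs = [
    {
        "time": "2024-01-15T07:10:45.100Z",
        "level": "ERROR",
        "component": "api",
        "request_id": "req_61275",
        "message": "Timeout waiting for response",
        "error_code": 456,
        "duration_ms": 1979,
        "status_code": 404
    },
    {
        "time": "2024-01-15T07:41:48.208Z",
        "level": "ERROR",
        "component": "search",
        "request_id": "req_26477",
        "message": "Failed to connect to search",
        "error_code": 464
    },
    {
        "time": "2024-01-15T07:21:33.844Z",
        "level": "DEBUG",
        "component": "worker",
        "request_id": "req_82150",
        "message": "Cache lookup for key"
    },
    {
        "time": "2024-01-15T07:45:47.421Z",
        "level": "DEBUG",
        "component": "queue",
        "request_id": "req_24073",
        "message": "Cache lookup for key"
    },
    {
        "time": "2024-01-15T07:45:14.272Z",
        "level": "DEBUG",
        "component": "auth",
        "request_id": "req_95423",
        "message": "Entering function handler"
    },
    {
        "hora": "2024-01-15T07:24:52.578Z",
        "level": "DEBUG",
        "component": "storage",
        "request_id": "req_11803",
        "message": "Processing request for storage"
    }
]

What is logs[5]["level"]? "DEBUG"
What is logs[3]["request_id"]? "req_24073"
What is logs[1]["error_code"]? 464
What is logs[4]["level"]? "DEBUG"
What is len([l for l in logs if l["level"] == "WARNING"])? 0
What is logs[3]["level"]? "DEBUG"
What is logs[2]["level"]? "DEBUG"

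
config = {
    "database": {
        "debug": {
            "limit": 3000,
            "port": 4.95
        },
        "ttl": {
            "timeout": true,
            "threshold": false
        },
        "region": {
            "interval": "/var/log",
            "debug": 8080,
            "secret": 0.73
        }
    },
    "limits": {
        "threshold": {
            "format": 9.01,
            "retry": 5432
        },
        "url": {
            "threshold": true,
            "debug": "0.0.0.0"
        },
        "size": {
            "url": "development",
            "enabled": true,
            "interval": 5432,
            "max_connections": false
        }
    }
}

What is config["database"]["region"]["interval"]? "/var/log"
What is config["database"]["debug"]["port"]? 4.95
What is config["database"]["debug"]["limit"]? 3000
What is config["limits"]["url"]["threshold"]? True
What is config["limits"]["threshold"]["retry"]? 5432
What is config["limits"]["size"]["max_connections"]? False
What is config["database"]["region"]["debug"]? 8080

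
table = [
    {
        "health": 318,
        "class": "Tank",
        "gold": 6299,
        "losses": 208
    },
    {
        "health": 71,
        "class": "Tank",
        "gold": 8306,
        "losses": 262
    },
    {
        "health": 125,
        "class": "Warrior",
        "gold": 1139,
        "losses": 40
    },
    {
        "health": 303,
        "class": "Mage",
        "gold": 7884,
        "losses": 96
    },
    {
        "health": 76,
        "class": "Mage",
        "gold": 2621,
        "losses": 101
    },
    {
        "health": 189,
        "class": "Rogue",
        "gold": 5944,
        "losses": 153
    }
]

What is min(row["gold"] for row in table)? 1139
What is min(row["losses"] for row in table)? 40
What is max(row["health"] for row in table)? 318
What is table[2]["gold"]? 1139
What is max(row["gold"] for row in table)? 8306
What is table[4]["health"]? 76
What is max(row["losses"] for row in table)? 262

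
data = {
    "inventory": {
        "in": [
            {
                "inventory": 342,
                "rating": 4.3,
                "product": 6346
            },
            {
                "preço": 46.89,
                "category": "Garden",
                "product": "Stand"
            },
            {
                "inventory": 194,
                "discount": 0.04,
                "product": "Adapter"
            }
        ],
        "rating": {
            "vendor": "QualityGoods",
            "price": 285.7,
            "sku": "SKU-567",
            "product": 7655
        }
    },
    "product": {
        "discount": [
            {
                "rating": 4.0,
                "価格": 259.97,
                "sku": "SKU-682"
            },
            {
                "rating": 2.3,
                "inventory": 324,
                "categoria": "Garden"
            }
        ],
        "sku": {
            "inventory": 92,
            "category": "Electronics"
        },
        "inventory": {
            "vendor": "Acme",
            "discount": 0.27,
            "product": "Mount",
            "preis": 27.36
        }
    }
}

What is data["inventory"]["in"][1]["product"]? "Stand"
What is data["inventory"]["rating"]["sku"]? "SKU-567"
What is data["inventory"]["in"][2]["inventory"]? 194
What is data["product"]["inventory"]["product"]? "Mount"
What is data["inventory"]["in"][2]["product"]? "Adapter"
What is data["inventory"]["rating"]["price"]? 285.7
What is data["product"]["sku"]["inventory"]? 92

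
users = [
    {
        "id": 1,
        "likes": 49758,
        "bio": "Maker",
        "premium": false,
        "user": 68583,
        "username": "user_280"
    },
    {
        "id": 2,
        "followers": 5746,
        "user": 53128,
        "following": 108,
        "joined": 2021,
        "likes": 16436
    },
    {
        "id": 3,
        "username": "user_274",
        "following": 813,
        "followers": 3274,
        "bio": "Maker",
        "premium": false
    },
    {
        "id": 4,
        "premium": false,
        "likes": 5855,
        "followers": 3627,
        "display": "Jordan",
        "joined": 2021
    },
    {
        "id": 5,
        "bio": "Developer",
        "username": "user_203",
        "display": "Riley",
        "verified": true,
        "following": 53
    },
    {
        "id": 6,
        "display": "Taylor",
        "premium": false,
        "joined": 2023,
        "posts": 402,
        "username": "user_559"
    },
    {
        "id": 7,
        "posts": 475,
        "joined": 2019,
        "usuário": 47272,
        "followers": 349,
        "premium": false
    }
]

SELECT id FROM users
[1, 2, 3, 4, 5, 6, 7]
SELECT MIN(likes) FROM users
5855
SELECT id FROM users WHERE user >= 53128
[1, 2]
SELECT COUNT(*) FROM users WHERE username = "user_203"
1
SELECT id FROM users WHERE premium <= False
[1, 3, 4, 6, 7]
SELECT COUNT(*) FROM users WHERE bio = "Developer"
1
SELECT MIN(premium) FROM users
False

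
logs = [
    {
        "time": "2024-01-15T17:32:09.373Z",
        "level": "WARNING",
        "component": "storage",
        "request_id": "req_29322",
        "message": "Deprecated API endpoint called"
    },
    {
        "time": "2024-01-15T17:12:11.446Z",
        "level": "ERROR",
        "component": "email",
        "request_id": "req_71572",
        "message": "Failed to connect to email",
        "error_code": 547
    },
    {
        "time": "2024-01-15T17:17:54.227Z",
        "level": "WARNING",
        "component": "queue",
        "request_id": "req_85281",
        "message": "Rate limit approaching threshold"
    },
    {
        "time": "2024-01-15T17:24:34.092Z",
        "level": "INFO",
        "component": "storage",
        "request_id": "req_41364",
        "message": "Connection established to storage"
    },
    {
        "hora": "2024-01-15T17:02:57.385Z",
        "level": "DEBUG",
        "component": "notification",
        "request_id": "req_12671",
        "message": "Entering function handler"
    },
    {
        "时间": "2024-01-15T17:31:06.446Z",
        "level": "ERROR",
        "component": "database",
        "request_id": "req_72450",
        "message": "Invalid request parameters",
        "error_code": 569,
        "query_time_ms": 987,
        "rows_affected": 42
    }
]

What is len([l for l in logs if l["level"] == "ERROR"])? 2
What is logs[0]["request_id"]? "req_29322"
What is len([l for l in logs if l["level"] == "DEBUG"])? 1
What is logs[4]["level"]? "DEBUG"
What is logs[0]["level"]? "WARNING"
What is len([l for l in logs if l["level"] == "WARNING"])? 2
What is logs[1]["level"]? "ERROR"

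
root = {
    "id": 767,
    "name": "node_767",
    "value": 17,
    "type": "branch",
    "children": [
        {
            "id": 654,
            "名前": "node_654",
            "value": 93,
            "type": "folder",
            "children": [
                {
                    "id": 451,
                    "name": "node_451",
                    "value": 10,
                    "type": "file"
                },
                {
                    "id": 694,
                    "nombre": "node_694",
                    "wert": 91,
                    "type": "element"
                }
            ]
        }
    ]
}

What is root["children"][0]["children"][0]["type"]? "file"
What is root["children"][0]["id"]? 654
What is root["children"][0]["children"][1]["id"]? 694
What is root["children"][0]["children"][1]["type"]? "element"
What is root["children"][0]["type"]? "folder"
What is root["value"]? 17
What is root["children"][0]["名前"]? "node_654"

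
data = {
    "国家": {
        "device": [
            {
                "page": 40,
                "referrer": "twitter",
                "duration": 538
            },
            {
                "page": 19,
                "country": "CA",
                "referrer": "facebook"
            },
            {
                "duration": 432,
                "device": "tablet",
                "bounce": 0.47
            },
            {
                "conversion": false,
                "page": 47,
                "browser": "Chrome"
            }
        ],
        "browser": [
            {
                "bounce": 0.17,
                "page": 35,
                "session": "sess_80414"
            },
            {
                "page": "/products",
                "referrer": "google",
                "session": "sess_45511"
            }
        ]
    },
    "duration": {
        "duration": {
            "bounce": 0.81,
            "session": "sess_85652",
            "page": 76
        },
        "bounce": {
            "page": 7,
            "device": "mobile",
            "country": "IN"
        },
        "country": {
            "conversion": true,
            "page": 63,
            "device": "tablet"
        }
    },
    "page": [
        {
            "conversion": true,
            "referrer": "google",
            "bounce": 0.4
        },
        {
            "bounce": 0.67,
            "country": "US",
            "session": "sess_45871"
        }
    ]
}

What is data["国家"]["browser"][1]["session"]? "sess_45511"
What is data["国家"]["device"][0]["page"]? 40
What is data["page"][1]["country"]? "US"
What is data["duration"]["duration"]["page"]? 76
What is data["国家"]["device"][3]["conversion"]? False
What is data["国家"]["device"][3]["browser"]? "Chrome"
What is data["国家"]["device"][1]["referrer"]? "facebook"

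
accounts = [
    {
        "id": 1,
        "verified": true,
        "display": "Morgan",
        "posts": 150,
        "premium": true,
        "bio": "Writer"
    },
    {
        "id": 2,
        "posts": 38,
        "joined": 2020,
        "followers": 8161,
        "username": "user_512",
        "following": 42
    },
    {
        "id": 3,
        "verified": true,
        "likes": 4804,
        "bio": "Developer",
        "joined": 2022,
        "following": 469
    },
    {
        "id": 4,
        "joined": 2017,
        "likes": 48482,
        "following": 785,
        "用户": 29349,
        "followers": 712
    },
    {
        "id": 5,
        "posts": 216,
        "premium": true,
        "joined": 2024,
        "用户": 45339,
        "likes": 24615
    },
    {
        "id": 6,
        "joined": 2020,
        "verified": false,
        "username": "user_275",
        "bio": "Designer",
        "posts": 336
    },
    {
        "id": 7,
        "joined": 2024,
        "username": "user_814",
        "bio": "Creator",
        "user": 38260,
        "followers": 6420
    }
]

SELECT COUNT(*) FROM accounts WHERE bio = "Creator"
1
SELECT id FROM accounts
[1, 2, 3, 4, 5, 6, 7]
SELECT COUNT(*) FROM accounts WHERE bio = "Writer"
1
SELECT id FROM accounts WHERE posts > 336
[]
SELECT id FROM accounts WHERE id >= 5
[5, 6, 7]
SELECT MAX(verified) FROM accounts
True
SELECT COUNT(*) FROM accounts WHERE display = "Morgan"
1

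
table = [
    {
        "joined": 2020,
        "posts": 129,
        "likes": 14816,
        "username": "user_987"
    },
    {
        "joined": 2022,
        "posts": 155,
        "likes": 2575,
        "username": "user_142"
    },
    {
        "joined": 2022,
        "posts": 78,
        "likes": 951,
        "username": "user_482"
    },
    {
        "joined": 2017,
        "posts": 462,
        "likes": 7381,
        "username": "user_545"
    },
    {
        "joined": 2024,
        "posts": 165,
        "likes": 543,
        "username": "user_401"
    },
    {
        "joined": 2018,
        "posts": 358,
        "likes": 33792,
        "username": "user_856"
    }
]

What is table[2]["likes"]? 951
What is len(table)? 6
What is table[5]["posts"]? 358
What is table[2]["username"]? "user_482"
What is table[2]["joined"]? 2022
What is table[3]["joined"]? 2017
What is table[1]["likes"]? 2575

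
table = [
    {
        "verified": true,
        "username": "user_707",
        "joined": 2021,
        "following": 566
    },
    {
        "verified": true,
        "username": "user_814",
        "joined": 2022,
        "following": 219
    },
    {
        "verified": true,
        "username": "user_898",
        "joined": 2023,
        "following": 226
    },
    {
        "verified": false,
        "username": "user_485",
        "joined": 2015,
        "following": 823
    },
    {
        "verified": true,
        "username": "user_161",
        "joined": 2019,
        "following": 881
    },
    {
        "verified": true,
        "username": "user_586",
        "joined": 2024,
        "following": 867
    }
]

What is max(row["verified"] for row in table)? True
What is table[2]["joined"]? 2023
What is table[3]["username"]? "user_485"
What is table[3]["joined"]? 2015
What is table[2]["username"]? "user_898"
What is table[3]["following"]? 823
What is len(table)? 6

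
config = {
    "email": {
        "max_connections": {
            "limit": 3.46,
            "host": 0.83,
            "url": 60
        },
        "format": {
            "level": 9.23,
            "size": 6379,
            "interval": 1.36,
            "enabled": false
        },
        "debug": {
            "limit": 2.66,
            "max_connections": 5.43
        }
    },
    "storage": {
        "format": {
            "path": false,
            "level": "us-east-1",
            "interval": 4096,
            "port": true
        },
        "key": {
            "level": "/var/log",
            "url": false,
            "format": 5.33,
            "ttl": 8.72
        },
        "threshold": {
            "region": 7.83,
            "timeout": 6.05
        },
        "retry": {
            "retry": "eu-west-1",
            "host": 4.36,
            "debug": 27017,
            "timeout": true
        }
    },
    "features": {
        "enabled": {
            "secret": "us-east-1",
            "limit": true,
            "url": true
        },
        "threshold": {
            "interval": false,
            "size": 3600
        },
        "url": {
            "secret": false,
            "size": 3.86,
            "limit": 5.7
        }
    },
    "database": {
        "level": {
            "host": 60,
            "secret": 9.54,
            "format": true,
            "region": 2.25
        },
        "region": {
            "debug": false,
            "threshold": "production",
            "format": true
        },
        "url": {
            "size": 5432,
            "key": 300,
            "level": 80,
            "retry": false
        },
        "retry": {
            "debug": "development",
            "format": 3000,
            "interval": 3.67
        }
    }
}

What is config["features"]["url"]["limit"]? 5.7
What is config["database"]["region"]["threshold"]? "production"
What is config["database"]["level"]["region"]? 2.25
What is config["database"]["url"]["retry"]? False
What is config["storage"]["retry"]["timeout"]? True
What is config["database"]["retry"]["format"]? 3000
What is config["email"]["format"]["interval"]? 1.36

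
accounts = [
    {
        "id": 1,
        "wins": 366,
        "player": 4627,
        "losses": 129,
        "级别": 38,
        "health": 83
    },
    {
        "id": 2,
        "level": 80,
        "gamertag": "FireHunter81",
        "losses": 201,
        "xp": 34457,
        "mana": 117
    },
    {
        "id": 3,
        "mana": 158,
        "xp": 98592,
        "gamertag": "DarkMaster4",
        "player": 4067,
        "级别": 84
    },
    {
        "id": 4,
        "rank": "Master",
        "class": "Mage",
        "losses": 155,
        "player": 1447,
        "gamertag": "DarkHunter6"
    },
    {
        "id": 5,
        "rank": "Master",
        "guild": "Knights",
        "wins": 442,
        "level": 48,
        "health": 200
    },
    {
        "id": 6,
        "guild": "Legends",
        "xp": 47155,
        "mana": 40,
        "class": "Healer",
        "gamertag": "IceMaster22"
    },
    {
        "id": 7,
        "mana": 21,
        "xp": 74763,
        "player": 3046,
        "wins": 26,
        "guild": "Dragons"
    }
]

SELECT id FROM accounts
[1, 2, 3, 4, 5, 6, 7]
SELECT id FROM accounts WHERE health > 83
[5]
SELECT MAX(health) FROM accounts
200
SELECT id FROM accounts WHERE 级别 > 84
[]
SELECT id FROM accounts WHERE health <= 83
[1]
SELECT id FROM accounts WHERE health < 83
[]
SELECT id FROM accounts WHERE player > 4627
[]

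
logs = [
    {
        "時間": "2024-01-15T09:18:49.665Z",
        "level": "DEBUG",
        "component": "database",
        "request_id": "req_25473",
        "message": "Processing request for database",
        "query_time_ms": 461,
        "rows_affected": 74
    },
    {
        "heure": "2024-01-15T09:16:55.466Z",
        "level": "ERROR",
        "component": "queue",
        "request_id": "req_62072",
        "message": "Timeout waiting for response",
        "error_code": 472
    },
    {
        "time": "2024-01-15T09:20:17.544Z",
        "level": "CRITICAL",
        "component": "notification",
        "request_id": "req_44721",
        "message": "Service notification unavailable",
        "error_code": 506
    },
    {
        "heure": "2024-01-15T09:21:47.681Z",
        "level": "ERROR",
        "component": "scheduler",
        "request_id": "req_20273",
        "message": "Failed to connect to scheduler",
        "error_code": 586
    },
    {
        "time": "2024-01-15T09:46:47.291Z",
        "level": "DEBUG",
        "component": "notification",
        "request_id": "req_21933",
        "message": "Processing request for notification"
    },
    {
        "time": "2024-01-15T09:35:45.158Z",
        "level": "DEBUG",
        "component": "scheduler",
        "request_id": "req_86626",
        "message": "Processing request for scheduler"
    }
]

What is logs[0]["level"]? "DEBUG"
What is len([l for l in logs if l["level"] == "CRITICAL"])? 1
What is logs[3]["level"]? "ERROR"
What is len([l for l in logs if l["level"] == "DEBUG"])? 3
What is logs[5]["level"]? "DEBUG"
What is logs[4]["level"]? "DEBUG"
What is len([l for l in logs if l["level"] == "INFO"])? 0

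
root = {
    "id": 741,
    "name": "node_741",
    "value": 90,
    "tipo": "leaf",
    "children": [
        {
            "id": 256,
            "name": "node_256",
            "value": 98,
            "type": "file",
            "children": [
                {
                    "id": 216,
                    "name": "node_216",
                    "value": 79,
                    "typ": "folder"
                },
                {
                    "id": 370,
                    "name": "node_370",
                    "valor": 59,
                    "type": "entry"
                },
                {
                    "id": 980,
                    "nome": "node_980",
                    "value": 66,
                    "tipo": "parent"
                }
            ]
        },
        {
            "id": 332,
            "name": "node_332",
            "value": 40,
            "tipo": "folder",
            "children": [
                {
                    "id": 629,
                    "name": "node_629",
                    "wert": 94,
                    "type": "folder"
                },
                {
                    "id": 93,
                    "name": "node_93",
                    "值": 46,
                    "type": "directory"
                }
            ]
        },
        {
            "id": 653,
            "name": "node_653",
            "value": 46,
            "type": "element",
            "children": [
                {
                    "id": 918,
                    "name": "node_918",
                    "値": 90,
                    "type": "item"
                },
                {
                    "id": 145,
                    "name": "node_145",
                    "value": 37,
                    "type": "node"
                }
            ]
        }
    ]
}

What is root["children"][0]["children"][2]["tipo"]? "parent"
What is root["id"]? 741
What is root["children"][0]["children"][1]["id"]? 370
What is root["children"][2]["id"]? 653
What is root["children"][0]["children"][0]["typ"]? "folder"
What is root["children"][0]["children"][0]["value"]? 79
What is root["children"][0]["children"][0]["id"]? 216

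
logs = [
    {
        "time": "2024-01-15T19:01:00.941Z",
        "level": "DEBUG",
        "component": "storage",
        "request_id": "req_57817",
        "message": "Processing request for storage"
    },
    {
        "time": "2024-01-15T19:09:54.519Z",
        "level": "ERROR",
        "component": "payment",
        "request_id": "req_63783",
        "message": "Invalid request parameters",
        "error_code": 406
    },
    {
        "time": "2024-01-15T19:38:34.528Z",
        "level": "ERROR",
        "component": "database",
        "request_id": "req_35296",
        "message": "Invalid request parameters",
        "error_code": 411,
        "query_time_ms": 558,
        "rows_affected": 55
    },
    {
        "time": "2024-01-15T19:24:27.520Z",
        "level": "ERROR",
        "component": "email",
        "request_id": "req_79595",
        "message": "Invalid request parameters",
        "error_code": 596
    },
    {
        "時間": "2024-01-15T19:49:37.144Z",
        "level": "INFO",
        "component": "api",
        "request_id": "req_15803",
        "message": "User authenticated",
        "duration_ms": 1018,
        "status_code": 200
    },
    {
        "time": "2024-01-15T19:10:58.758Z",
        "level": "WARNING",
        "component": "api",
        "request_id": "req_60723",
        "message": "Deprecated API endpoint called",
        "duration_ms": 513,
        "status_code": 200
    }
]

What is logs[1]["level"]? "ERROR"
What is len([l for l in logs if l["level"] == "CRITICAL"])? 0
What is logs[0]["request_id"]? "req_57817"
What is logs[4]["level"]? "INFO"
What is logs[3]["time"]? "2024-01-15T19:24:27.520Z"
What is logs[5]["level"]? "WARNING"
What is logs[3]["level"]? "ERROR"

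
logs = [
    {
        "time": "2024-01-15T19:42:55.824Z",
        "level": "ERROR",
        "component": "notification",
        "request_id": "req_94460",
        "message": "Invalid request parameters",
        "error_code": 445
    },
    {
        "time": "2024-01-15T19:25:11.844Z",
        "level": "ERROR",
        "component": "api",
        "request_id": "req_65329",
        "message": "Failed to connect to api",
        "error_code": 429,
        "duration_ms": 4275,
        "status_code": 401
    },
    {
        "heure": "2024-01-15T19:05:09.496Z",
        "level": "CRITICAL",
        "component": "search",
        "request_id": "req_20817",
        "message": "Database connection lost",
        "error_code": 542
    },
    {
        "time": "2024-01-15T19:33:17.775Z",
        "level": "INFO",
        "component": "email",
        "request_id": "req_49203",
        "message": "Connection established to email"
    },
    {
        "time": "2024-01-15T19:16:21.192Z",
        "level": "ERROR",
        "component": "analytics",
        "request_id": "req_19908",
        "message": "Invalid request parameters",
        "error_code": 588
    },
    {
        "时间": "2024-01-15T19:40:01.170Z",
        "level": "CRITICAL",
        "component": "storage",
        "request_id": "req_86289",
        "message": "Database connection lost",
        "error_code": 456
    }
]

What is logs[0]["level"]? "ERROR"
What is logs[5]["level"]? "CRITICAL"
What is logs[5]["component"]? "storage"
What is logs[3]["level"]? "INFO"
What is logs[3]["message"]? "Connection established to email"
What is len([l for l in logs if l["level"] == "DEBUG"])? 0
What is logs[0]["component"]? "notification"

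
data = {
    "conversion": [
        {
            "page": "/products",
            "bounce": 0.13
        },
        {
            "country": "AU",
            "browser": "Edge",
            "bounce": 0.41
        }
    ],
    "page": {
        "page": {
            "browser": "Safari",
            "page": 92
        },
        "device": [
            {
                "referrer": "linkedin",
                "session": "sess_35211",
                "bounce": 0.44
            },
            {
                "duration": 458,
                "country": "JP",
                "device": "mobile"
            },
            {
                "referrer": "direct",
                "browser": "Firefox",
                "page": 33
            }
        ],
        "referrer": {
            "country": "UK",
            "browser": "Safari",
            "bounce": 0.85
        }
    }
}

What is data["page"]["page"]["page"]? 92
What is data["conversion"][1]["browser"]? "Edge"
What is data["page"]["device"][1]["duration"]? 458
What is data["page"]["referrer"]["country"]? "UK"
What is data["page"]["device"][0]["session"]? "sess_35211"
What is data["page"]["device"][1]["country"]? "JP"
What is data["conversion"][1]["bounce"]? 0.41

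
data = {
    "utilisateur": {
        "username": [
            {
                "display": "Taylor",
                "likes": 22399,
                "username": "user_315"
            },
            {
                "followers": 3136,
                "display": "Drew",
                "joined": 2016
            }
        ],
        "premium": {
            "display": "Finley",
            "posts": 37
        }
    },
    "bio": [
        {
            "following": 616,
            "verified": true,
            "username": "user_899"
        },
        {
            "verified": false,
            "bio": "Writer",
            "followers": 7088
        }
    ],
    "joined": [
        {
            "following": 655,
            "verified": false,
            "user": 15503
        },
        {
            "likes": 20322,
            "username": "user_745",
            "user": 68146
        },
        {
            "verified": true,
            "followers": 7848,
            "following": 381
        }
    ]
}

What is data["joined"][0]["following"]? 655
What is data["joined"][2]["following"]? 381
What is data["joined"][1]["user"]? 68146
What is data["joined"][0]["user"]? 15503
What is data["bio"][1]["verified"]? False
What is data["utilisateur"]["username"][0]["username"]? "user_315"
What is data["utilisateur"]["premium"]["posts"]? 37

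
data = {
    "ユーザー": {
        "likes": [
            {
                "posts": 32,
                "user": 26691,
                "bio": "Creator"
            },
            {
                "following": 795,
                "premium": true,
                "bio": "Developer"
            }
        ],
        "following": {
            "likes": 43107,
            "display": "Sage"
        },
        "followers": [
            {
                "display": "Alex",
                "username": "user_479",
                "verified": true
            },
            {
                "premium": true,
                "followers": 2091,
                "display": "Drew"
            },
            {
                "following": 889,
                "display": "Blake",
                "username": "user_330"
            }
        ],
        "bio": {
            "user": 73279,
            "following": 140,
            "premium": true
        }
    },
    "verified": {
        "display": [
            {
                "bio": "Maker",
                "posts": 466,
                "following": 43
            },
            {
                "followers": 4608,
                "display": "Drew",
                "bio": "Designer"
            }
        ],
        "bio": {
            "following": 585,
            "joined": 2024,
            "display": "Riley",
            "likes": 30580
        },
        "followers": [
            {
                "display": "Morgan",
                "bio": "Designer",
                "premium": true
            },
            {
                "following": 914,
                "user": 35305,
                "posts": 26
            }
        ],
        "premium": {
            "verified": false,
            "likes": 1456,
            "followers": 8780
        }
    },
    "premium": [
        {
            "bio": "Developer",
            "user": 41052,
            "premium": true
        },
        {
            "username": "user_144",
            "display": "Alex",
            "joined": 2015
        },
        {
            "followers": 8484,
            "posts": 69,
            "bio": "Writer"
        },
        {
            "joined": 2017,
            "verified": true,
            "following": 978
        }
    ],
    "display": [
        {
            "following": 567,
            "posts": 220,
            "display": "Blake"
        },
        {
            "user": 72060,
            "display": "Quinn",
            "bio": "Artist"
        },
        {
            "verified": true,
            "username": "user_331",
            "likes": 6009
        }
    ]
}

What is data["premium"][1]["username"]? "user_144"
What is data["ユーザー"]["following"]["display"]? "Sage"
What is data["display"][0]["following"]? 567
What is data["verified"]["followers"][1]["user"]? 35305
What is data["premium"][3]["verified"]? True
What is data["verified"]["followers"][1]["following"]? 914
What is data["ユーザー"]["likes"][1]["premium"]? True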